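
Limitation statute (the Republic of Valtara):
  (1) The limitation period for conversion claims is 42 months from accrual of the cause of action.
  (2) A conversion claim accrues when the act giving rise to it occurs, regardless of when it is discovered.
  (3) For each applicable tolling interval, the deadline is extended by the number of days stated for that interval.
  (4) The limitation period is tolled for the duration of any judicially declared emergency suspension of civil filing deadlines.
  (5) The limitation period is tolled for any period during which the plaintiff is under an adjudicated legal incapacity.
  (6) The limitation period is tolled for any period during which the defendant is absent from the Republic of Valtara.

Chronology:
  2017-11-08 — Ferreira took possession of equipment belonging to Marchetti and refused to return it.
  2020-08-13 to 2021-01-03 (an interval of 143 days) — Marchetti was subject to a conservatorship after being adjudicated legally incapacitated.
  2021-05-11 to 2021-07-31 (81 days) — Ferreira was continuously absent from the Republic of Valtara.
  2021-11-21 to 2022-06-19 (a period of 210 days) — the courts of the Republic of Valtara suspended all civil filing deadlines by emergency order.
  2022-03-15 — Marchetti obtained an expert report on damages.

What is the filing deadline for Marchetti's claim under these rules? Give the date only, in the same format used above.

The limitation period began to run on 2017-11-08.
The untolled deadline — 42 months after 2017-11-08 — is 2021-05-08.
Because the plaintiff's legal incapacity ran from 2020-08-13 to 2021-01-03, the deadline is extended by 143 days to 2021-09-28.
The period was tolled for 81 days by the defendant's absence from the jurisdiction (2021-05-11 to 2021-07-31), pushing the deadline to 2021-12-18.
Because the emergency suspension of filing deadlines ran from 2021-11-21 to 2022-06-19, the deadline is extended by 210 days to 2022-07-16.
The other events in the timeline have no effect on the limitation period under the stated rules.

2022-07-16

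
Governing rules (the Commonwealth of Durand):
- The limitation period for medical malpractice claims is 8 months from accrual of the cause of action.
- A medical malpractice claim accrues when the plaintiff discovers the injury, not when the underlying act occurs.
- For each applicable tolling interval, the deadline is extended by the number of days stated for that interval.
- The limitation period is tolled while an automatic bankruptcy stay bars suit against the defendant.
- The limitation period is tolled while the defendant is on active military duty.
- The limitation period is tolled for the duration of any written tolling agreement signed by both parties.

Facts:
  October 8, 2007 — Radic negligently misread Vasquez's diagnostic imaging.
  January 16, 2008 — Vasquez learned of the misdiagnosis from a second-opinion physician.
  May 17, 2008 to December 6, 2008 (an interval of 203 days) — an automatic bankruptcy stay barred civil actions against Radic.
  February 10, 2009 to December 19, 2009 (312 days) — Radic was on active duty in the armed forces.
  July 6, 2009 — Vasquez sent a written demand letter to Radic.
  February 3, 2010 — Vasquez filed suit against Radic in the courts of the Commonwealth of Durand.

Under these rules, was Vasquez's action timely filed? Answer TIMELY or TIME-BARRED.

TIMELY

Accrual is tied to discovery, so the period began on January 16, 2008 rather than on October 8, 2007 when the act occurred.
The untolled deadline — 8 months after January 16, 2008 — is September 16, 2008.
The automatic bankruptcy stay from May 17, 2008 to December 6, 2008 tolled the period for 203 days, extending the deadline to April 7, 2009.
The defendant's active military service from February 10, 2009 to December 19, 2009 tolled the period for 312 days, extending the deadline to February 13, 2010.
Nothing else in the chronology tolls or restarts the period.
Vasquez filed on February 3, 2010, before the February 13, 2010 deadline, so the action is timely.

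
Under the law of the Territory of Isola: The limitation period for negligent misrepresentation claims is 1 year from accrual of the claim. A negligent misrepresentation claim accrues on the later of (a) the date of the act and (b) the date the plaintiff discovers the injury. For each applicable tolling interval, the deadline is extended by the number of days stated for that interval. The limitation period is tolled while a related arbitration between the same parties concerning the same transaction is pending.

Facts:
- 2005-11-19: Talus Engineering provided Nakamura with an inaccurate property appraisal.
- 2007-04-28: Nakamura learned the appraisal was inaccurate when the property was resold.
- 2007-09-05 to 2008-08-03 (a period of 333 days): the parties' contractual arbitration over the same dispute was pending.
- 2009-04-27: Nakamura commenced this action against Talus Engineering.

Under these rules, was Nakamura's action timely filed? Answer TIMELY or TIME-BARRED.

The claim accrued on 2007-04-28 — the later of the 2005-11-19 act and the 2007-04-28 discovery.
Adding the 1 year base period to 2007-04-28 gives a deadline of 2008-04-28, before any tolling.
The pending related arbitration from 2007-09-05 to 2008-08-03 tolled the period for 333 days, extending the deadline to 2009-03-27.
The 2009-04-27 filing falls after the 2009-03-27 deadline; the claim is time-barred.

TIME-BARRED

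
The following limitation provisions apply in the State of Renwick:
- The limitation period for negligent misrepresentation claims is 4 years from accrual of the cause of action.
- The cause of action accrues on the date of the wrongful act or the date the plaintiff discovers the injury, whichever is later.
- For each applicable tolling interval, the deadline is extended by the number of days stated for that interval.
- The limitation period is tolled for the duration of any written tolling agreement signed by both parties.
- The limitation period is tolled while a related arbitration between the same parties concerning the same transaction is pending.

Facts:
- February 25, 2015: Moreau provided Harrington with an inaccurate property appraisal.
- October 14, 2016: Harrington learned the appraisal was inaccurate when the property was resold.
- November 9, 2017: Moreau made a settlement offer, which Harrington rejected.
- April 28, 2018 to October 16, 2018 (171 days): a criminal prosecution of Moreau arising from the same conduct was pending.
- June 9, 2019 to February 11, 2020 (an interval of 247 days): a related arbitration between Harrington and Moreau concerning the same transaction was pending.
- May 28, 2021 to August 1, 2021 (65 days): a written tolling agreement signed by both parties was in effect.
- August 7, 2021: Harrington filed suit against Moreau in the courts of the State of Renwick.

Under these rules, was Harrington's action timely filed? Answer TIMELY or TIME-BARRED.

The claim accrued on October 14, 2016 — the later of the February 25, 2015 act and the October 14, 2016 discovery.
4 years from October 14, 2016 is October 14, 2020.
The period was tolled for 247 days by the pending related arbitration (June 9, 2019 to February 11, 2020), pushing the deadline to June 18, 2021.
Because the written tolling agreement ran from May 28, 2021 to August 1, 2021, the deadline is extended by 65 days to August 22, 2021.
The pending criminal prosecution from April 28, 2018 to October 16, 2018 does not toll the period, because no stated rule makes a criminal prosecution a tolling event.
Nothing else in the chronology tolls or restarts the period.
Harrington filed on August 7, 2021, before the August 22, 2021 deadline, so the action is timely.

TIMELY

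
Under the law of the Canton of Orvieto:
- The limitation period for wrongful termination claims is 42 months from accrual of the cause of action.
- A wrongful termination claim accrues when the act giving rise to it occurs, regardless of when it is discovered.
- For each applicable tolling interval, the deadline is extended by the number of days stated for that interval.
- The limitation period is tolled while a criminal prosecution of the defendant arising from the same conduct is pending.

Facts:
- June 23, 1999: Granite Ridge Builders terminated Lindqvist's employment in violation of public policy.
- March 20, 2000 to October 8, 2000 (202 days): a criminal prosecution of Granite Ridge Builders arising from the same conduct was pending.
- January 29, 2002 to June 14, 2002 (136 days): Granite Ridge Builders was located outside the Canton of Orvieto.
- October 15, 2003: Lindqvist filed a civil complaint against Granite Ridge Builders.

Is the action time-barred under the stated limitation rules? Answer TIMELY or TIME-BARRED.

TIME-BARRED

The limitation period began to run on June 23, 1999.
42 months from June 23, 1999 is December 23, 2002.
Because the pending criminal prosecution ran from March 20, 2000 to October 8, 2000, the deadline is extended by 202 days to July 13, 2003.
The defendant's absence from the jurisdiction from January 29, 2002 to June 14, 2002 does not toll the period, because no stated rule makes the defendant's absence a tolling event.
Lindqvist filed on October 15, 2003, after the July 13, 2003 deadline, so the action is time-barred.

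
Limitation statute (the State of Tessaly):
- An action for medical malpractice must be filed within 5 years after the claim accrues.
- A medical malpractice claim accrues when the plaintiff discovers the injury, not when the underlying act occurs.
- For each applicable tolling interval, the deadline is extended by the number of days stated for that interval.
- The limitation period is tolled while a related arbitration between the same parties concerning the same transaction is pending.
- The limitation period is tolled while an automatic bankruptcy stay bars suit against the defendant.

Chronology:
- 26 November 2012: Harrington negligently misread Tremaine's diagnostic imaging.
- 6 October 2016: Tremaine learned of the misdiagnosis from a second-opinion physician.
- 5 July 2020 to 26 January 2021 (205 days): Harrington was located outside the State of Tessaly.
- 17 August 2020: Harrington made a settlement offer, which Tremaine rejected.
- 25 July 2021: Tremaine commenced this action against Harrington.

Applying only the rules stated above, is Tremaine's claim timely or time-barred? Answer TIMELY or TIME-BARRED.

TIMELY

Accrual is tied to discovery, so the period began on 6 October 2016 rather than on 26 November 2012 when the act occurred.
Adding the 5 years base period to 6 October 2016 gives a deadline of 6 October 2021, before any tolling.
Although the defendant's absence ran from 5 July 2020 to 26 January 2021, the stated rules do not make that a tolling event, so it is disregarded.
None of the other events listed affects the running of the period under the stated rules.
Tremaine filed on 25 July 2021, before the 6 October 2021 deadline, so the action is timely.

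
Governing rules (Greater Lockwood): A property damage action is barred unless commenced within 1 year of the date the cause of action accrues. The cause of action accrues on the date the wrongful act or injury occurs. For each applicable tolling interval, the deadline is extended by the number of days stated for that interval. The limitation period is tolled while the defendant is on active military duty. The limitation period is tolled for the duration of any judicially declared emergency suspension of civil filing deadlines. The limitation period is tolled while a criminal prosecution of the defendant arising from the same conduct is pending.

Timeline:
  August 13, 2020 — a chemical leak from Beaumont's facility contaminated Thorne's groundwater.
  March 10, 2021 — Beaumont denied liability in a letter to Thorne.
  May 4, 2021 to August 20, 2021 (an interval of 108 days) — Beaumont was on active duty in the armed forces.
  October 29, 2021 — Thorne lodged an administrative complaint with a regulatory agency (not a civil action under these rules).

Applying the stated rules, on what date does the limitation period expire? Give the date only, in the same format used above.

November 29, 2021

The cause of action accrued on August 13, 2020, the date of the act.
Adding the 1 year base period to August 13, 2020 gives a deadline of August 13, 2021, before any tolling.
The period was tolled for 108 days by the defendant's active military service (May 4, 2021 to August 20, 2021), pushing the deadline to November 29, 2021.
The other events in the timeline have no effect on the limitation period under the stated rules.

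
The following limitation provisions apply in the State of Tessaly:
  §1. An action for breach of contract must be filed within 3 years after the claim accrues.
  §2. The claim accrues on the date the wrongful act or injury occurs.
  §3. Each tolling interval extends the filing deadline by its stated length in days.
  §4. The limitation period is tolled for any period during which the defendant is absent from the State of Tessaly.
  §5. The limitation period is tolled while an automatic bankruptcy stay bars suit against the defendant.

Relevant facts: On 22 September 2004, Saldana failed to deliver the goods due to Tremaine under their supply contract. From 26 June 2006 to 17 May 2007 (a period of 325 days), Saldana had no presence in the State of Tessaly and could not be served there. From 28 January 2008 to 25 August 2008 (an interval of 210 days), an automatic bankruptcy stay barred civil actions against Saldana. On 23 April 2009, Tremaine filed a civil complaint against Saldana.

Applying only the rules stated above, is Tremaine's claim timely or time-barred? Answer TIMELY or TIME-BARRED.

TIME-BARRED

The claim accrued on 22 September 2004, the date of the act.
Adding the 3 years base period to 22 September 2004 gives a deadline of 22 September 2007, before any tolling.
The defendant's absence from the jurisdiction from 26 June 2006 to 17 May 2007 tolled the period for 325 days, extending the deadline to 12 August 2008.
The period was tolled for 210 days by the automatic bankruptcy stay (28 January 2008 to 25 August 2008), pushing the deadline to 10 March 2009.
Filing on 23 April 2009 missed the 10 March 2009 deadline — the action is time-barred.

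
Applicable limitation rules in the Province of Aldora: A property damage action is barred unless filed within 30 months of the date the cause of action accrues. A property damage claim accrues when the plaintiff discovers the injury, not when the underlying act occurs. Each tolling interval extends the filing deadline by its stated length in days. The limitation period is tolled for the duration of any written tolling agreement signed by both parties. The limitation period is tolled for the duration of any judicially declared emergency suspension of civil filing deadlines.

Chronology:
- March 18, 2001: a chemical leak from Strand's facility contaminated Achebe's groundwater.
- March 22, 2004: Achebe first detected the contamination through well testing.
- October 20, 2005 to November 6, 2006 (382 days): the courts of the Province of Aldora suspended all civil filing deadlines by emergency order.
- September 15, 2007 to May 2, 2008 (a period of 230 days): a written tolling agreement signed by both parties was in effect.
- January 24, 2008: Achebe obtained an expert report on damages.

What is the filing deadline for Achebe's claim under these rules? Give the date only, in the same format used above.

May 26, 2008

Under the discovery rule, the claim accrued on March 22, 2004, when Achebe discovered the injury — not on the March 18, 2001 date of the underlying act.
The untolled deadline — 30 months after March 22, 2004 — is September 22, 2006.
Because the emergency suspension of filing deadlines ran from October 20, 2005 to November 6, 2006, the deadline is extended by 382 days to October 9, 2007.
Because the written tolling agreement ran from September 15, 2007 to May 2, 2008, the deadline is extended by 230 days to May 26, 2008.
The other events in the timeline have no effect on the limitation period under the stated rules.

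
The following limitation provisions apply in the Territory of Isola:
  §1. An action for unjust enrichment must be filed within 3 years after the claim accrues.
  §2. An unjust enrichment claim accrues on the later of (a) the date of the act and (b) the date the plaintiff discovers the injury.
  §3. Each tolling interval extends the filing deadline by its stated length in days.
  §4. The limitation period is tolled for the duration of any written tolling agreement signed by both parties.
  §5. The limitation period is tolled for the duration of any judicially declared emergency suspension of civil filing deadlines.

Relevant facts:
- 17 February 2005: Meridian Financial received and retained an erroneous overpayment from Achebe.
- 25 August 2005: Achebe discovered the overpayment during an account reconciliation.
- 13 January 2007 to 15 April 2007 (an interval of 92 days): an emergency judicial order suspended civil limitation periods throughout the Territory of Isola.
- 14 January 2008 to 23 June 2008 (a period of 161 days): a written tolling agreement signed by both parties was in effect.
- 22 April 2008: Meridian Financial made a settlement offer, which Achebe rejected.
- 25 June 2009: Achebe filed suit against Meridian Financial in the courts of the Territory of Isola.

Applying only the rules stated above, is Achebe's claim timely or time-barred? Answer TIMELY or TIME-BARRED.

Because discovery on 25 August 2005 post-dates the 17 February 2005 act, accrual under the later-of rule falls on 25 August 2005.
The untolled deadline — 3 years after 25 August 2005 — is 25 August 2008.
The period was tolled for 92 days by the emergency suspension of filing deadlines (13 January 2007 to 15 April 2007), pushing the deadline to 25 November 2008.
The period was tolled for 161 days by the written tolling agreement (14 January 2008 to 23 June 2008), pushing the deadline to 5 May 2009.
The other events in the timeline have no effect on the limitation period under the stated rules.
Achebe filed on 25 June 2009, after the 5 May 2009 deadline, so the action is time-barred.

TIME-BARRED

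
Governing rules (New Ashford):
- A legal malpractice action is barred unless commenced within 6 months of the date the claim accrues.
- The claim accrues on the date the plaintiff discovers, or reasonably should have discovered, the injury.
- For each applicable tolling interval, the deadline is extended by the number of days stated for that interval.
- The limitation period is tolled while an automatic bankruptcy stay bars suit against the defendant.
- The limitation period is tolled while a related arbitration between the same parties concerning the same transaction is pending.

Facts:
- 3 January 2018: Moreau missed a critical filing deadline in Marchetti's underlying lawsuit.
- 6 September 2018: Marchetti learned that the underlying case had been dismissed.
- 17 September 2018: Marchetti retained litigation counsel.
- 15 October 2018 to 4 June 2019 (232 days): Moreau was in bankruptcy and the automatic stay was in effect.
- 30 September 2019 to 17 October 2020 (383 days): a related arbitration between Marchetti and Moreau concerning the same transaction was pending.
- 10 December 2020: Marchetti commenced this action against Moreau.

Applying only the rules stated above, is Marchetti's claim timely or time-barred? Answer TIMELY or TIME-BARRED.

TIME-BARRED

Accrual is tied to discovery, so the period began on 6 September 2018 rather than on 3 January 2018 when the act occurred.
6 months from 6 September 2018 is 6 March 2019.
The period was tolled for 232 days by the automatic bankruptcy stay (15 October 2018 to 4 June 2019), pushing the deadline to 24 October 2019.
The pending related arbitration from 30 September 2019 to 17 October 2020 tolled the period for 383 days, extending the deadline to 10 November 2020.
None of the other events listed affects the running of the period under the stated rules.
Filing on 10 December 2020 missed the 10 November 2020 deadline — the action is time-barred.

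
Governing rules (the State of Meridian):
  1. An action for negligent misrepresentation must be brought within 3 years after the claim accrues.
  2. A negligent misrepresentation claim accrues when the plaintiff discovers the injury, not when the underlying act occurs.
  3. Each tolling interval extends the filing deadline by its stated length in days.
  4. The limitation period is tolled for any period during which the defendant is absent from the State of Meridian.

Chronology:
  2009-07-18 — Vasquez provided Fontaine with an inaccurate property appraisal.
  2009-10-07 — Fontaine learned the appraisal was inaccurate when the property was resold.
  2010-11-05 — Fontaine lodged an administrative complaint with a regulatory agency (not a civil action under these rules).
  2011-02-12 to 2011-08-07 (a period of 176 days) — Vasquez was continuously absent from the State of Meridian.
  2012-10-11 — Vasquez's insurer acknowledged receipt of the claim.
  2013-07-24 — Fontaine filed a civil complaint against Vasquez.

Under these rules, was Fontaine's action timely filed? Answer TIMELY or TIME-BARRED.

The claim did not accrue until Fontaine discovered the injury on 2009-10-07; the 2009-07-18 act date does not start the clock under the stated rule.
The untolled deadline — 3 years after 2009-10-07 — is 2012-10-07.
The defendant's absence from the jurisdiction from 2011-02-12 to 2011-08-07 tolled the period for 176 days, extending the deadline to 2013-04-01.
The other events in the timeline have no effect on the limitation period under the stated rules.
The 2013-07-24 filing falls after the 2013-04-01 deadline; the claim is time-barred.

TIME-BARRED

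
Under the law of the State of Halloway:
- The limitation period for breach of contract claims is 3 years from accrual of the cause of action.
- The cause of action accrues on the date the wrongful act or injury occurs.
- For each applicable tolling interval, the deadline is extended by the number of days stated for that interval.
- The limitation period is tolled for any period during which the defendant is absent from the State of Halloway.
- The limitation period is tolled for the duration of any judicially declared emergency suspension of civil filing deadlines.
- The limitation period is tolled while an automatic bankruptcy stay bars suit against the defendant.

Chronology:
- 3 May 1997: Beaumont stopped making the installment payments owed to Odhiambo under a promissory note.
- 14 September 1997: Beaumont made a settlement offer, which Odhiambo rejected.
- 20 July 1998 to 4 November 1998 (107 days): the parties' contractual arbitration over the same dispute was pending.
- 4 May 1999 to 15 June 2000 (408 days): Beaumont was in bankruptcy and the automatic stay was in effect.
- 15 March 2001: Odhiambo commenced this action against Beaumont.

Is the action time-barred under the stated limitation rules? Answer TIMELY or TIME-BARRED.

The claim accrued on 3 May 1997, when the wrongful act occurred.
3 years from 3 May 1997 is 3 May 2000.
The period was tolled for 408 days by the automatic bankruptcy stay (4 May 1999 to 15 June 2000), pushing the deadline to 15 June 2001.
No stated provision tolls the period for a pending arbitration, so the interval from 20 July 1998 to 4 November 1998 has no effect on the deadline.
None of the other events listed affects the running of the period under the stated rules.
The 15 March 2001 filing precedes the 15 June 2001 deadline; the claim is timely.

TIMELY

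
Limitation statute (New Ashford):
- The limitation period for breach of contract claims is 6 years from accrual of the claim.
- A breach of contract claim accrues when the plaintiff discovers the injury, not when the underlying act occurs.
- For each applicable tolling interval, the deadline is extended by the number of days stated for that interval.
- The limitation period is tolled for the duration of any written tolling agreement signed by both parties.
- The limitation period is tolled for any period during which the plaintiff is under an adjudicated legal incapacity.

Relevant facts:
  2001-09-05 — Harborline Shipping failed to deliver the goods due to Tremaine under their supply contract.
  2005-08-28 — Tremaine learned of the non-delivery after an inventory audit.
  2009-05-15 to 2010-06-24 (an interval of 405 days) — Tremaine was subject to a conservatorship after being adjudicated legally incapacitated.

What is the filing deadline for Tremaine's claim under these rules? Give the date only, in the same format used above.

2012-10-06

Under the discovery rule, the claim accrued on 2005-08-28, when Tremaine discovered the injury — not on the 2001-09-05 date of the underlying act.
Adding the 6 years base period to 2005-08-28 gives a deadline of 2011-08-28, before any tolling.
The period was tolled for 405 days by the plaintiff's legal incapacity (2009-05-15 to 2010-06-24), pushing the deadline to 2012-10-06.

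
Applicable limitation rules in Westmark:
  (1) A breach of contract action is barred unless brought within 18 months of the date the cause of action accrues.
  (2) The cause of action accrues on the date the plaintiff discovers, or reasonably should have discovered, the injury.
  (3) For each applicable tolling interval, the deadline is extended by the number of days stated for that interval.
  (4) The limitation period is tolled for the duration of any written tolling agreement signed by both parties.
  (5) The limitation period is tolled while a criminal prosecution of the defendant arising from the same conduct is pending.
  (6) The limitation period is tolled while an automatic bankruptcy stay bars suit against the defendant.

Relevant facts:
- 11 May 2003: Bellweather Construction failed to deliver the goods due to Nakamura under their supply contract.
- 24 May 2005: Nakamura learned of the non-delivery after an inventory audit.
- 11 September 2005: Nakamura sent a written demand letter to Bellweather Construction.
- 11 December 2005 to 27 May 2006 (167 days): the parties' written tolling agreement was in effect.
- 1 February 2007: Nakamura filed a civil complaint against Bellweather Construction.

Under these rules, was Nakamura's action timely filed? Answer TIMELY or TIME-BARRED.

Under the discovery rule, the claim accrued on 24 May 2005, when Nakamura discovered the injury — not on the 11 May 2003 date of the underlying act.
18 months from 24 May 2005 is 24 November 2006.
The written tolling agreement from 11 December 2005 to 27 May 2006 tolled the period for 167 days, extending the deadline to 10 May 2007.
Nothing else in the chronology tolls or restarts the period.
The 1 February 2007 filing precedes the 10 May 2007 deadline; the claim is timely.

TIMELY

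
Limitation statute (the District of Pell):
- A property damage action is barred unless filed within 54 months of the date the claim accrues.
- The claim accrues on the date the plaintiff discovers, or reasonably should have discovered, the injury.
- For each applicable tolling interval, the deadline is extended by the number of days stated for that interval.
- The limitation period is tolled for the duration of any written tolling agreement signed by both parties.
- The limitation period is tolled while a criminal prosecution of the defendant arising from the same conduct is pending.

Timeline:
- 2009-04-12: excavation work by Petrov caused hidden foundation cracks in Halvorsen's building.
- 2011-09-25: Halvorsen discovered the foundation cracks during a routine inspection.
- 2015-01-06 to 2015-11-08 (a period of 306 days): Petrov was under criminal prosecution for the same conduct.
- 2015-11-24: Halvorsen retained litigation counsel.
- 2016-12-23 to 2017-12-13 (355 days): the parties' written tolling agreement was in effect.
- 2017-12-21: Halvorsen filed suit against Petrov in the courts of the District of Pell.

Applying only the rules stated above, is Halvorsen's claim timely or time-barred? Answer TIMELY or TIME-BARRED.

Accrual is tied to discovery, so the period began on 2011-09-25 rather than on 2009-04-12 when the act occurred.
Adding the 54 months base period to 2011-09-25 gives a deadline of 2016-03-25, before any tolling.
The period was tolled for 306 days by the pending criminal prosecution (2015-01-06 to 2015-11-08), pushing the deadline to 2017-01-25.
The period was tolled for 355 days by the written tolling agreement (2016-12-23 to 2017-12-13), pushing the deadline to 2018-01-15.
The other events in the timeline have no effect on the limitation period under the stated rules.
Filing on 2017-12-21 beat the 2018-01-15 deadline — the action is timely.

TIMELY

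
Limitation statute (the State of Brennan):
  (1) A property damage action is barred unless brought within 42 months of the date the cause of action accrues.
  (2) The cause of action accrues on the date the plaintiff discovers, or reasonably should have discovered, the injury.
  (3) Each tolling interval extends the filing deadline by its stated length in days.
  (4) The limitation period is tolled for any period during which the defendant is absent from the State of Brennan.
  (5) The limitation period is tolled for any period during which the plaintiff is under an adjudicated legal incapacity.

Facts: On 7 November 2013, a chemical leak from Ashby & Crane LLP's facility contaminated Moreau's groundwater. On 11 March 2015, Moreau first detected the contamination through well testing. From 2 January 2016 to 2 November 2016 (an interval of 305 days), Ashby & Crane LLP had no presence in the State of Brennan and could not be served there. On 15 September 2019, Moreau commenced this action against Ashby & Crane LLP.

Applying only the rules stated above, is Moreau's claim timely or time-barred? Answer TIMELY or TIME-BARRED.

The claim did not accrue until Moreau discovered the injury on 11 March 2015; the 7 November 2013 act date does not start the clock under the stated rule.
The untolled deadline — 42 months after 11 March 2015 — is 11 September 2018.
Because the defendant's absence from the jurisdiction ran from 2 January 2016 to 2 November 2016, the deadline is extended by 305 days to 13 July 2019.
Moreau filed on 15 September 2019, after the 13 July 2019 deadline, so the action is time-barred.

TIME-BARRED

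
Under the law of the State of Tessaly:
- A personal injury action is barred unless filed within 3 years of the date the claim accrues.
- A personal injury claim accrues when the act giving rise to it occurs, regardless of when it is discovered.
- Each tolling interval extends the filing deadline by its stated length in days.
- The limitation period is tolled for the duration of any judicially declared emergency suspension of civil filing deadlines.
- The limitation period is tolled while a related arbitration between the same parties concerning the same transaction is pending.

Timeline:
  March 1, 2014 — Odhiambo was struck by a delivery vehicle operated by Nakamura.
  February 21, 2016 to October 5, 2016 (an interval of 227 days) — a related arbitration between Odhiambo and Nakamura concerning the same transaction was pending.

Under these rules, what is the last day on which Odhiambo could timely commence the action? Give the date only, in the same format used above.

October 14, 2017

The limitation period began to run on March 1, 2014.
3 years from March 1, 2014 is March 1, 2017.
The pending related arbitration from February 21, 2016 to October 5, 2016 tolled the period for 227 days, extending the deadline to October 14, 2017.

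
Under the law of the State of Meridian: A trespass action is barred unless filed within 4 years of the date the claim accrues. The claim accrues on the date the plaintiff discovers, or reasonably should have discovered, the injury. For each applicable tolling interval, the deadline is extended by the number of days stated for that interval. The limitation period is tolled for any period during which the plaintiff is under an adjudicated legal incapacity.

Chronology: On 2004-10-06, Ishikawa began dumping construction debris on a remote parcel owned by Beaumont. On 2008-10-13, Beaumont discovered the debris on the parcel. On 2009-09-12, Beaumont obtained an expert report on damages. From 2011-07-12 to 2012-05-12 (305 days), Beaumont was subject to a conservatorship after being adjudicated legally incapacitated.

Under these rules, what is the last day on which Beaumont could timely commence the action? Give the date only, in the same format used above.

Under the discovery rule, the claim accrued on 2008-10-13, when Beaumont discovered the injury — not on the 2004-10-06 date of the underlying act.
4 years from 2008-10-13 is 2012-10-13.
The period was tolled for 305 days by the plaintiff's legal incapacity (2011-07-12 to 2012-05-12), pushing the deadline to 2013-08-14.
The other events in the timeline have no effect on the limitation period under the stated rules.

2013-08-14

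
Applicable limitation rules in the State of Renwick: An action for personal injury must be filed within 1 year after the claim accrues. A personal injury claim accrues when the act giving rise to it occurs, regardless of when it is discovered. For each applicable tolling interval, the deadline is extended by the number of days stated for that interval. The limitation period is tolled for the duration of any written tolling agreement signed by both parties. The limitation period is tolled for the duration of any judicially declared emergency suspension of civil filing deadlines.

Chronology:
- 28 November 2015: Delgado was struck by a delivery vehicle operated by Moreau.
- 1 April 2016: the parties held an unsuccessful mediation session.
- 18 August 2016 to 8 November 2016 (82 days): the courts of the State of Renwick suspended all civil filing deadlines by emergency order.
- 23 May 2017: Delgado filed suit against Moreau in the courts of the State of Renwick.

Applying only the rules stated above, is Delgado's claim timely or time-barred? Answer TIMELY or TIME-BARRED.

TIME-BARRED

The limitation period began to run on 28 November 2015.
Adding the 1 year base period to 28 November 2015 gives a deadline of 28 November 2016, before any tolling.
Because the emergency suspension of filing deadlines ran from 18 August 2016 to 8 November 2016, the deadline is extended by 82 days to 18 February 2017.
Nothing else in the chronology tolls or restarts the period.
The 23 May 2017 filing falls after the 18 February 2017 deadline; the claim is time-barred.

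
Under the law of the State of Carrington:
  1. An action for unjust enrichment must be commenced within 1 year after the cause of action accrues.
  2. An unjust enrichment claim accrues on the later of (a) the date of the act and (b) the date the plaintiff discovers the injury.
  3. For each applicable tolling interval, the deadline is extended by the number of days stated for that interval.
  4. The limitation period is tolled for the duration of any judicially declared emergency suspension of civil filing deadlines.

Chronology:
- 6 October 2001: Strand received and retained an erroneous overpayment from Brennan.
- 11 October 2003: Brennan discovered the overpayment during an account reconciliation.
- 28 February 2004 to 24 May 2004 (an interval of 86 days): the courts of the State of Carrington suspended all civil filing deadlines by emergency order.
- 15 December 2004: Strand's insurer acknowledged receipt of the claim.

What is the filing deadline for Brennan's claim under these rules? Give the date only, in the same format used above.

Taking the later of the act (6 October 2001) and discovery (11 October 2003), the claim accrued on 11 October 2003.
Adding the 1 year base period to 11 October 2003 gives a deadline of 11 October 2004, before any tolling.
Because the emergency suspension of filing deadlines ran from 28 February 2004 to 24 May 2004, the deadline is extended by 86 days to 5 January 2005.
None of the other events listed affects the running of the period under the stated rules.

5 January 2005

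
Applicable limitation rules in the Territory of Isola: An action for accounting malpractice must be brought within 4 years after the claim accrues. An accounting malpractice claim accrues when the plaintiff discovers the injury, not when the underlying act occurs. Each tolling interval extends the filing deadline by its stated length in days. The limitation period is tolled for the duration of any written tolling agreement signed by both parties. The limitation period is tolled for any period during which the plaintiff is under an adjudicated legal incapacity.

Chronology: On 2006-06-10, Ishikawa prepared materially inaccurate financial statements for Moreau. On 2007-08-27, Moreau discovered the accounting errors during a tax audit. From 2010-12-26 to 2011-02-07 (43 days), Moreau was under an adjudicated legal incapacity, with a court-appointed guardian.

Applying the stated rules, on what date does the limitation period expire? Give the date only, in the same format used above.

Accrual is tied to discovery, so the period began on 2007-08-27 rather than on 2006-06-10 when the act occurred.
The untolled deadline — 4 years after 2007-08-27 — is 2011-08-27.
The plaintiff's legal incapacity from 2010-12-26 to 2011-02-07 tolled the period for 43 days, extending the deadline to 2011-10-09.

2011-10-09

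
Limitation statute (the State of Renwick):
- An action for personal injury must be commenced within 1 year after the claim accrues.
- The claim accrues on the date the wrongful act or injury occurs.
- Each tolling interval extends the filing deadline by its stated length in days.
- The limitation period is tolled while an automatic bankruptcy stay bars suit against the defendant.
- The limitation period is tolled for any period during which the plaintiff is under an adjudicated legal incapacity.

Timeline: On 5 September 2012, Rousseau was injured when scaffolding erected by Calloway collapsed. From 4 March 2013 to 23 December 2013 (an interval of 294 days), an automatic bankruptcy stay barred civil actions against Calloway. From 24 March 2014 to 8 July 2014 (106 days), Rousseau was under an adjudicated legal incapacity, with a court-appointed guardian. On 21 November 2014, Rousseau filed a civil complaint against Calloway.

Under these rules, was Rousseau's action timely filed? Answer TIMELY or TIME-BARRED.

The limitation period began to run on 5 September 2012.
The untolled deadline — 1 year after 5 September 2012 — is 5 September 2013.
Because the automatic bankruptcy stay ran from 4 March 2013 to 23 December 2013, the deadline is extended by 294 days to 26 June 2014.
The period was tolled for 106 days by the plaintiff's legal incapacity (24 March 2014 to 8 July 2014), pushing the deadline to 10 October 2014.
Filing on 21 November 2014 missed the 10 October 2014 deadline — the action is time-barred.

TIME-BARRED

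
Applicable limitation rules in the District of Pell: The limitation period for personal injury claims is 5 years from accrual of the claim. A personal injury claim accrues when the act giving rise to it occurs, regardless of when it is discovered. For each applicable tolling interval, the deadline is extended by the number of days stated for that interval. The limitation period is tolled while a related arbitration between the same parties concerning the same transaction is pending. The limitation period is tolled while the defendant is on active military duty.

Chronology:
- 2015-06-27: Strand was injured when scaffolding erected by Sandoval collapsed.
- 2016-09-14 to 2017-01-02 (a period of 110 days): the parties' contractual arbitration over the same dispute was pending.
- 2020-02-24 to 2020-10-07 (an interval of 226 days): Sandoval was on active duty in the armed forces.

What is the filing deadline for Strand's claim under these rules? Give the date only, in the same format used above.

2021-05-29

The claim accrued on 2015-06-27, when the wrongful act occurred.
Adding the 5 years base period to 2015-06-27 gives a deadline of 2020-06-27, before any tolling.
The pending related arbitration from 2016-09-14 to 2017-01-02 tolled the period for 110 days, extending the deadline to 2020-10-15.
Because the defendant's active military service ran from 2020-02-24 to 2020-10-07, the deadline is extended by 226 days to 2021-05-29.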